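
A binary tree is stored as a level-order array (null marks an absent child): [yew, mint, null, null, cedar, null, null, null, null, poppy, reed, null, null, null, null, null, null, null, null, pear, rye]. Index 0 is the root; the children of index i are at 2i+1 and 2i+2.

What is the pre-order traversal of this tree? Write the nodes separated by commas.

Pre-order visits the node, then its left subtree, then its right subtree.
Visit yew.
At yew: go left to mint.
  Visit mint.
  At mint: no left child.
  At mint: go right to cedar.
    Visit cedar.
    At cedar: go left to poppy.
      Visit poppy.
      At poppy: go left to pear.
        pear is a leaf — visit pear.
      At poppy: go right to rye.
        rye is a leaf — visit rye.
    At cedar: go right to reed.
      reed is a leaf — visit reed.
At yew: no right child.

yew, mint, cedar, poppy, pear, rye, reed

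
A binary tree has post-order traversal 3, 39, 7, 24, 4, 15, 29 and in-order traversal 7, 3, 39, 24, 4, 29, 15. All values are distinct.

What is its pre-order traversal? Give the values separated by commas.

The last element of post-order is the root; it splits in-order into left and right subtrees.
Root 29: left subtree has 5 nodes {7, 3, 39, 24, 4}, right has 1 {15}.
  Root 4: left subtree has 4 nodes {7, 3, 39, 24}, right has 0 { }.
    Root 24: left subtree has 3 nodes {7, 3, 39}, right has 0 { }.
      Root 7: left subtree has 0 nodes { }, right has 2 {3, 39}.
        Root 39: left subtree has 1 node {3}, right has 0 { }.

29, 4, 24, 7, 39, 3, 15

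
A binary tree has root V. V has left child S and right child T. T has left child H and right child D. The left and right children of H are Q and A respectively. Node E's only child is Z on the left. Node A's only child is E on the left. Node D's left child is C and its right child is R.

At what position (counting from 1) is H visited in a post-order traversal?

6

Post-order visits the left subtree, then the right subtree, then the node.
At V: go left to S.
  S is a leaf — visit S.
At V: go right to T.
  At T: go left to H.
    At H: go left to Q.
      Q is a leaf — visit Q.
    At H: go right to A.
      At A: go left to E.
        At E: go left to Z.
          Z is a leaf — visit Z.
        At E: no right child.
        Visit E.
      At A: no right child.
      Visit A.
    Visit H.
  At T: go right to D.
    At D: go left to C.
      C is a leaf — visit C.
    At D: go right to R.
      R is a leaf — visit R.
    Visit D.
  Visit T.
Visit V.
Full post-order sequence: S, Q, Z, E, A, H, C, R, D, T, V.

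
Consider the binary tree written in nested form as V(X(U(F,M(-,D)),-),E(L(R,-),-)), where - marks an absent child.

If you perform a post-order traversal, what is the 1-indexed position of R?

6

Post-order visits the left subtree, then the right subtree, then the node.
At V: go left to X.
  At X: go left to U.
    At U: go left to F.
      F is a leaf — visit F.
    At U: go right to M.
      At M: no left child.
      At M: go right to D.
        D is a leaf — visit D.
      Visit M.
    Visit U.
  At X: no right child.
  Visit X.
At V: go right to E.
  At E: go left to L.
    At L: go left to R.
      R is a leaf — visit R.
    At L: no right child.
    Visit L.
  At E: no right child.
  Visit E.
Visit V.
Full post-order sequence: F, D, M, U, X, R, L, E, V.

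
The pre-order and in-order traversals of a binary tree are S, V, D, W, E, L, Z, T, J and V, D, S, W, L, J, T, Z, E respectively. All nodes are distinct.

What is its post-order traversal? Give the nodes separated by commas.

The first element of pre-order is the root; it splits in-order into left and right subtrees.
Root S: left subtree has 2 nodes {V, D}, right has 6 {W, L, J, T, Z, E}.
  Root V: left subtree has 0 nodes { }, right has 1 {D}.
  Root W: left subtree has 0 nodes { }, right has 5 {L, J, T, Z, E}.
    Root E: left subtree has 4 nodes {L, J, T, Z}, right has 0 { }.
      Root L: left subtree has 0 nodes { }, right has 3 {J, T, Z}.
        Root Z: left subtree has 2 nodes {J, T}, right has 0 { }.
          Root T: left subtree has 1 node {J}, right has 0 { }.

D, V, J, T, Z, L, E, W, S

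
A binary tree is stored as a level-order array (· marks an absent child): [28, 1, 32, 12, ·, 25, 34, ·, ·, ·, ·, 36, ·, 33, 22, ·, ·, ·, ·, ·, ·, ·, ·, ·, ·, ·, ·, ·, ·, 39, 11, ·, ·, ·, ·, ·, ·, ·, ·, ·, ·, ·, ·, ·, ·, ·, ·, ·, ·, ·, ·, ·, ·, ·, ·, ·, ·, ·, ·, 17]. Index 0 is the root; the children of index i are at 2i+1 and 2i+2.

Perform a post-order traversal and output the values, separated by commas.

Post-order visits the left subtree, then the right subtree, then the node.
At 28: go left to 1.
  At 1: go left to 12.
    12 is a leaf — visit 12.
  At 1: no right child.
  Visit 1.
At 28: go right to 32.
  At 32: go left to 25.
    At 25: go left to 36.
      36 is a leaf — visit 36.
    At 25: no right child.
    Visit 25.
  At 32: go right to 34.
    At 34: go left to 33.
      33 is a leaf — visit 33.
    At 34: go right to 22.
      At 22: go left to 39.
        At 39: go left to 17.
          17 is a leaf — visit 17.
        At 39: no right child.
        Visit 39.
      At 22: go right to 11.
        11 is a leaf — visit 11.
      Visit 22.
    Visit 34.
  Visit 32.
Visit 28.

12, 1, 36, 25, 33, 17, 39, 11, 22, 34, 32, 28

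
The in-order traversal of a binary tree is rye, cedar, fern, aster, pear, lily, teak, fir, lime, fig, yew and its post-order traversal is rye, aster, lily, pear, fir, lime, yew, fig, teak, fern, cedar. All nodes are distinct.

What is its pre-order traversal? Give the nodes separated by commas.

The last element of post-order is the root; it splits in-order into left and right subtrees.
Root cedar: left subtree has 1 node {rye}, right has 9 {fern, aster, pear, lily, teak, fir, lime, fig, yew}.
  Root fern: left subtree has 0 nodes { }, right has 8 {aster, pear, lily, teak, fir, lime, fig, yew}.
    Root teak: left subtree has 3 nodes {aster, pear, lily}, right has 4 {fir, lime, fig, yew}.
      Root pear: left subtree has 1 node {aster}, right has 1 {lily}.
      Root fig: left subtree has 2 nodes {fir, lime}, right has 1 {yew}.
        Root lime: left subtree has 1 node {fir}, right has 0 { }.

cedar, rye, fern, teak, pear, aster, lily, fig, lime, fir, yew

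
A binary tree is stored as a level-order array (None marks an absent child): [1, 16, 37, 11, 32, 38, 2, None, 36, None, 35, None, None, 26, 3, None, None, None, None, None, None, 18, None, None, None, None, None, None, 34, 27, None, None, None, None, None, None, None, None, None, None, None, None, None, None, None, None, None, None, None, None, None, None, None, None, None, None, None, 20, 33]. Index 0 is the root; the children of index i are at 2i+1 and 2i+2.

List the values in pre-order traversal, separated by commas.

1, 16, 11, 36, 32, 35, 18, 37, 38, 2, 26, 34, 20, 33, 3, 27

Pre-order visits the node, then its left subtree, then its right subtree.
Visit 1.
At 1: go left to 16.
  Visit 16.
  At 16: go left to 11.
    Visit 11.
    At 11: no left child.
    At 11: go right to 36.
      36 is a leaf — visit 36.
  At 16: go right to 32.
    Visit 32.
    At 32: no left child.
    At 32: go right to 35.
      Visit 35.
      At 35: go left to 18.
        18 is a leaf — visit 18.
      At 35: no right child.
At 1: go right to 37.
  Visit 37.
  At 37: go left to 38.
    38 is a leaf — visit 38.
  At 37: go right to 2.
    Visit 2.
    At 2: go left to 26.
      Visit 26.
      At 26: no left child.
      At 26: go right to 34.
        Visit 34.
        At 34: go left to 20.
          20 is a leaf — visit 20.
        At 34: go right to 33.
          33 is a leaf — visit 33.
    At 2: go right to 3.
      Visit 3.
      At 3: go left to 27.
        27 is a leaf — visit 27.
      At 3: no right child.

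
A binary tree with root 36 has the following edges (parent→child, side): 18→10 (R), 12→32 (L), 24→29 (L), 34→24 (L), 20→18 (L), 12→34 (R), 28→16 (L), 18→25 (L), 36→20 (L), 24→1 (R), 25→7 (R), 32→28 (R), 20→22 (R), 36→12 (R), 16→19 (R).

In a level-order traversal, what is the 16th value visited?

19

Level-order visits nodes level by level from the root, left to right within each level.
Level 0: 36
Level 1: 20, 12
Level 2: 18, 22, 32, 34
Level 3: 25, 10, 28, 24
Level 4: 7, 16, 29, 1
Level 5: 19
Full level-order sequence: 36, 20, 12, 18, 22, 32, 34, 25, 10, 28, 24, 7, 16, 29, 1, 19.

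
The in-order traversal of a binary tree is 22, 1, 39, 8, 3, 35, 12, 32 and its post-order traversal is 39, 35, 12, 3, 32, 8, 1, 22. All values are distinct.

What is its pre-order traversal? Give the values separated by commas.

The last element of post-order is the root; it splits in-order into left and right subtrees.
Root 22: left subtree has 0 nodes { }, right has 7 {1, 39, 8, 3, 35, 12, 32}.
  Root 1: left subtree has 0 nodes { }, right has 6 {39, 8, 3, 35, 12, 32}.
    Root 8: left subtree has 1 node {39}, right has 4 {3, 35, 12, 32}.
      Root 32: left subtree has 3 nodes {3, 35, 12}, right has 0 { }.
        Root 3: left subtree has 0 nodes { }, right has 2 {35, 12}.
          Root 12: left subtree has 1 node {35}, right has 0 { }.

22, 1, 8, 39, 32, 3, 12, 35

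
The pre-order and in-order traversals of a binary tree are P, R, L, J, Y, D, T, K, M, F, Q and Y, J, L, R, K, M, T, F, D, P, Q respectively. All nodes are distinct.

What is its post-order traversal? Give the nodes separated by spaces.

Y J L M K F T D R Q P

The first element of pre-order is the root; it splits in-order into left and right subtrees.
Root P: left subtree has 9 nodes {Y, J, L, R, K, M, T, F, D}, right has 1 {Q}.
  Root R: left subtree has 3 nodes {Y, J, L}, right has 5 {K, M, T, F, D}.
    Root L: left subtree has 2 nodes {Y, J}, right has 0 { }.
      Root J: left subtree has 1 node {Y}, right has 0 { }.
    Root D: left subtree has 4 nodes {K, M, T, F}, right has 0 { }.
      Root T: left subtree has 2 nodes {K, M}, right has 1 {F}.
        Root K: left subtree has 0 nodes { }, right has 1 {M}.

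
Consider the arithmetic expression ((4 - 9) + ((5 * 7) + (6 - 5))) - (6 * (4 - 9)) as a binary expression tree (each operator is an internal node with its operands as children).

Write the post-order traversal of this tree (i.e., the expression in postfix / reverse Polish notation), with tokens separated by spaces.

4 9 - 5 7 * 6 5 - + + 6 4 9 - * -

Post-order on an expression tree gives postfix notation: for each operator, emit left operand, right operand, then the operator.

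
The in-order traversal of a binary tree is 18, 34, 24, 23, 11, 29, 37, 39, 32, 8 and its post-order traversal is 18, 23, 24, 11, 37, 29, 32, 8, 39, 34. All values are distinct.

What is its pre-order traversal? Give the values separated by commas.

The last element of post-order is the root; it splits in-order into left and right subtrees.
Root 34: left subtree has 1 node {18}, right has 8 {24, 23, 11, 29, 37, 39, 32, 8}.
  Root 39: left subtree has 5 nodes {24, 23, 11, 29, 37}, right has 2 {32, 8}.
    Root 29: left subtree has 3 nodes {24, 23, 11}, right has 1 {37}.
      Root 11: left subtree has 2 nodes {24, 23}, right has 0 { }.
        Root 24: left subtree has 0 nodes { }, right has 1 {23}.
    Root 8: left subtree has 1 node {32}, right has 0 { }.

34, 18, 39, 29, 11, 24, 23, 37, 8, 32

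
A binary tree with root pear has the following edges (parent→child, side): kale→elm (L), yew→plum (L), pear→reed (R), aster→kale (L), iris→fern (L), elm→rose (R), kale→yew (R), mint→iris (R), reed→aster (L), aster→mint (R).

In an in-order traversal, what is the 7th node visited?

aster

In-order visits the left subtree, then the node, then the right subtree.
At pear: no left child.
Visit pear.
At pear: go right to reed.
  At reed: go left to aster.
    At aster: go left to kale.
      At kale: go left to elm.
        At elm: no left child.
        Visit elm.
        At elm: go right to rose.
          rose is a leaf — visit rose.
      Visit kale.
      At kale: go right to yew.
        At yew: go left to plum.
          plum is a leaf — visit plum.
        Visit yew.
        At yew: no right child.
    Visit aster.
    At aster: go right to mint.
      At mint: no left child.
      Visit mint.
      At mint: go right to iris.
        At iris: go left to fern.
          fern is a leaf — visit fern.
        Visit iris.
        At iris: no right child.
  Visit reed.
  At reed: no right child.
Full in-order sequence: pear, elm, rose, kale, plum, yew, aster, mint, fern, iris, reed.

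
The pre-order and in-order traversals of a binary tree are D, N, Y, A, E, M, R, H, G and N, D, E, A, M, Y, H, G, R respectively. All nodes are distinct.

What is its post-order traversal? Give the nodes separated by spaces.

The first element of pre-order is the root; it splits in-order into left and right subtrees.
Root D: left subtree has 1 node {N}, right has 7 {E, A, M, Y, H, G, R}.
  Root Y: left subtree has 3 nodes {E, A, M}, right has 3 {H, G, R}.
    Root A: left subtree has 1 node {E}, right has 1 {M}.
    Root R: left subtree has 2 nodes {H, G}, right has 0 { }.
      Root H: left subtree has 0 nodes { }, right has 1 {G}.

N E M A G H R Y D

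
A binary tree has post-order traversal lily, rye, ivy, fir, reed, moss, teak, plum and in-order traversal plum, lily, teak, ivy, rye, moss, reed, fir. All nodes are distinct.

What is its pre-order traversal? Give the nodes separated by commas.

plum, teak, lily, moss, ivy, rye, reed, fir

The last element of post-order is the root; it splits in-order into left and right subtrees.
Root plum: left subtree has 0 nodes { }, right has 7 {lily, teak, ivy, rye, moss, reed, fir}.
  Root teak: left subtree has 1 node {lily}, right has 5 {ivy, rye, moss, reed, fir}.
    Root moss: left subtree has 2 nodes {ivy, rye}, right has 2 {reed, fir}.
      Root ivy: left subtree has 0 nodes { }, right has 1 {rye}.
      Root reed: left subtree has 0 nodes { }, right has 1 {fir}.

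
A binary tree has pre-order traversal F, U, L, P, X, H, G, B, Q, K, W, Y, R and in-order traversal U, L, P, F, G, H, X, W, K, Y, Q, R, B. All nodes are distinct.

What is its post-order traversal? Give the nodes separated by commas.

The first element of pre-order is the root; it splits in-order into left and right subtrees.
Root F: left subtree has 3 nodes {U, L, P}, right has 9 {G, H, X, W, K, Y, Q, R, B}.
  Root U: left subtree has 0 nodes { }, right has 2 {L, P}.
    Root L: left subtree has 0 nodes { }, right has 1 {P}.
  Root X: left subtree has 2 nodes {G, H}, right has 6 {W, K, Y, Q, R, B}.
    Root H: left subtree has 1 node {G}, right has 0 { }.
    Root B: left subtree has 5 nodes {W, K, Y, Q, R}, right has 0 { }.
      Root Q: left subtree has 3 nodes {W, K, Y}, right has 1 {R}.
        Root K: left subtree has 1 node {W}, right has 1 {Y}.

P, L, U, G, H, W, Y, K, R, Q, B, X, F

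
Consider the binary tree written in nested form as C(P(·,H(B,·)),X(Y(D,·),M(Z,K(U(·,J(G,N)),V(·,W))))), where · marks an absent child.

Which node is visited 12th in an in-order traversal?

In-order visits the left subtree, then the node, then the right subtree.
At C: go left to P.
  At P: no left child.
  Visit P.
  At P: go right to H.
    At H: go left to B.
      B is a leaf — visit B.
    Visit H.
    At H: no right child.
Visit C.
At C: go right to X.
  At X: go left to Y.
    At Y: go left to D.
      D is a leaf — visit D.
    Visit Y.
    At Y: no right child.
  Visit X.
  At X: go right to M.
    At M: go left to Z.
      Z is a leaf — visit Z.
    Visit M.
    At M: go right to K.
      At K: go left to U.
        At U: no left child.
        Visit U.
        At U: go right to J.
          At J: go left to G.
            G is a leaf — visit G.
          Visit J.
          At J: go right to N.
            N is a leaf — visit N.
      Visit K.
      At K: go right to V.
        At V: no left child.
        Visit V.
        At V: go right to W.
          W is a leaf — visit W.
Full in-order sequence: P, B, H, C, D, Y, X, Z, M, U, G, J, N, K, V, W.

J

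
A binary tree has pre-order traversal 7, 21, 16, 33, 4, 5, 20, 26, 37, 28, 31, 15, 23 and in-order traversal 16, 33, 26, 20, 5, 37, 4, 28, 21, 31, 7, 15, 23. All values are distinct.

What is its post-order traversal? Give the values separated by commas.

26, 20, 37, 5, 28, 4, 33, 16, 31, 21, 23, 15, 7

The first element of pre-order is the root; it splits in-order into left and right subtrees.
Root 7: left subtree has 10 nodes {16, 33, 26, 20, 5, 37, 4, 28, 21, 31}, right has 2 {15, 23}.
  Root 21: left subtree has 8 nodes {16, 33, 26, 20, 5, 37, 4, 28}, right has 1 {31}.
    Root 16: left subtree has 0 nodes { }, right has 7 {33, 26, 20, 5, 37, 4, 28}.
      Root 33: left subtree has 0 nodes { }, right has 6 {26, 20, 5, 37, 4, 28}.
        Root 4: left subtree has 4 nodes {26, 20, 5, 37}, right has 1 {28}.
          Root 5: left subtree has 2 nodes {26, 20}, right has 1 {37}.
            Root 20: left subtree has 1 node {26}, right has 0 { }.
  Root 15: left subtree has 0 nodes { }, right has 1 {23}.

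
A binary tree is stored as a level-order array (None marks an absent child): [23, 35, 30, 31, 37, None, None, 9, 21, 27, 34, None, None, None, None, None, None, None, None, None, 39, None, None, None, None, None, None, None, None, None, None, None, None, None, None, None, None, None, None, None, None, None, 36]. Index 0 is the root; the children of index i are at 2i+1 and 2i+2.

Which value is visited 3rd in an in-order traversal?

In-order visits the left subtree, then the node, then the right subtree.
At 23: go left to 35.
  At 35: go left to 31.
    At 31: go left to 9.
      9 is a leaf — visit 9.
    Visit 31.
    At 31: go right to 21.
      21 is a leaf — visit 21.
  Visit 35.
  At 35: go right to 37.
    At 37: go left to 27.
      At 27: no left child.
      Visit 27.
      At 27: go right to 39.
        At 39: no left child.
        Visit 39.
        At 39: go right to 36.
          36 is a leaf — visit 36.
    Visit 37.
    At 37: go right to 34.
      34 is a leaf — visit 34.
Visit 23.
At 23: go right to 30.
  30 is a leaf — visit 30.
Full in-order sequence: 9, 31, 21, 35, 27, 39, 36, 37, 34, 23, 30.

21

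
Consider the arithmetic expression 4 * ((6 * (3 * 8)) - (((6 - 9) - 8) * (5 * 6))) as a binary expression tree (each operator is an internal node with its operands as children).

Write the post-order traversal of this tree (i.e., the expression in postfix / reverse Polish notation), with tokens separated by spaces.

Post-order on an expression tree gives postfix notation: for each operator, emit left operand, right operand, then the operator.

4 6 3 8 * * 6 9 - 8 - 5 6 * * - *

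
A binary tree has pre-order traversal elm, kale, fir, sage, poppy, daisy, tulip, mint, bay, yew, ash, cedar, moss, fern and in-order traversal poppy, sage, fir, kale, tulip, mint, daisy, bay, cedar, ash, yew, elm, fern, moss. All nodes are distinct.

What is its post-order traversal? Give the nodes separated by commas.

The first element of pre-order is the root; it splits in-order into left and right subtrees.
Root elm: left subtree has 11 nodes {poppy, sage, fir, kale, tulip, mint, daisy, bay, cedar, ash, yew}, right has 2 {fern, moss}.
  Root kale: left subtree has 3 nodes {poppy, sage, fir}, right has 7 {tulip, mint, daisy, bay, cedar, ash, yew}.
    Root fir: left subtree has 2 nodes {poppy, sage}, right has 0 { }.
      Root sage: left subtree has 1 node {poppy}, right has 0 { }.
    Root daisy: left subtree has 2 nodes {tulip, mint}, right has 4 {bay, cedar, ash, yew}.
      Root tulip: left subtree has 0 nodes { }, right has 1 {mint}.
      Root bay: left subtree has 0 nodes { }, right has 3 {cedar, ash, yew}.
        Root yew: left subtree has 2 nodes {cedar, ash}, right has 0 { }.
          Root ash: left subtree has 1 node {cedar}, right has 0 { }.
  Root moss: left subtree has 1 node {fern}, right has 0 { }.

poppy, sage, fir, mint, tulip, cedar, ash, yew, bay, daisy, kale, fern, moss, elm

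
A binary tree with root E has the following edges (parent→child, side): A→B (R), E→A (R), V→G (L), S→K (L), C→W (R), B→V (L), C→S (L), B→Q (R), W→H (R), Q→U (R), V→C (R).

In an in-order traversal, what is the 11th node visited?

Q

In-order visits the left subtree, then the node, then the right subtree.
At E: no left child.
Visit E.
At E: go right to A.
  At A: no left child.
  Visit A.
  At A: go right to B.
    At B: go left to V.
      At V: go left to G.
        G is a leaf — visit G.
      Visit V.
      At V: go right to C.
        At C: go left to S.
          At S: go left to K.
            K is a leaf — visit K.
          Visit S.
          At S: no right child.
        Visit C.
        At C: go right to W.
          At W: no left child.
          Visit W.
          At W: go right to H.
            H is a leaf — visit H.
    Visit B.
    At B: go right to Q.
      At Q: no left child.
      Visit Q.
      At Q: go right to U.
        U is a leaf — visit U.
Full in-order sequence: E, A, G, V, K, S, C, W, H, B, Q, U.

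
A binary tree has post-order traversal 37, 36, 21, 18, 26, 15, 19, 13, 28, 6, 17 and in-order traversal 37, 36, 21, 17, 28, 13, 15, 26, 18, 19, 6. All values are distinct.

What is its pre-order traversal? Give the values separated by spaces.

The last element of post-order is the root; it splits in-order into left and right subtrees.
Root 17: left subtree has 3 nodes {37, 36, 21}, right has 7 {28, 13, 15, 26, 18, 19, 6}.
  Root 21: left subtree has 2 nodes {37, 36}, right has 0 { }.
    Root 36: left subtree has 1 node {37}, right has 0 { }.
  Root 6: left subtree has 6 nodes {28, 13, 15, 26, 18, 19}, right has 0 { }.
    Root 28: left subtree has 0 nodes { }, right has 5 {13, 15, 26, 18, 19}.
      Root 13: left subtree has 0 nodes { }, right has 4 {15, 26, 18, 19}.
        Root 19: left subtree has 3 nodes {15, 26, 18}, right has 0 { }.
          Root 15: left subtree has 0 nodes { }, right has 2 {26, 18}.
            Root 26: left subtree has 0 nodes { }, right has 1 {18}.

17 21 36 37 6 28 13 19 15 26 18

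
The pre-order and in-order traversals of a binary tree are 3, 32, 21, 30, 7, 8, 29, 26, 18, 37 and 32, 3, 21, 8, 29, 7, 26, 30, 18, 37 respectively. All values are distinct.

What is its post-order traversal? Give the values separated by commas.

32, 29, 8, 26, 7, 37, 18, 30, 21, 3

The first element of pre-order is the root; it splits in-order into left and right subtrees.
Root 3: left subtree has 1 node {32}, right has 8 {21, 8, 29, 7, 26, 30, 18, 37}.
  Root 21: left subtree has 0 nodes { }, right has 7 {8, 29, 7, 26, 30, 18, 37}.
    Root 30: left subtree has 4 nodes {8, 29, 7, 26}, right has 2 {18, 37}.
      Root 7: left subtree has 2 nodes {8, 29}, right has 1 {26}.
        Root 8: left subtree has 0 nodes { }, right has 1 {29}.
      Root 18: left subtree has 0 nodes { }, right has 1 {37}.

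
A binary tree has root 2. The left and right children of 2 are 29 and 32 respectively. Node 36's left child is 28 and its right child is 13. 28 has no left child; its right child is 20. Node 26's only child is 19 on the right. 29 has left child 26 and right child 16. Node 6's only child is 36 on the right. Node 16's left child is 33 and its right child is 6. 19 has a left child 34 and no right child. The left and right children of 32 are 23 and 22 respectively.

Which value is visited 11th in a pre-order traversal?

20

Pre-order visits the node, then its left subtree, then its right subtree.
Visit 2.
At 2: go left to 29.
  Visit 29.
  At 29: go left to 26.
    Visit 26.
    At 26: no left child.
    At 26: go right to 19.
      Visit 19.
      At 19: go left to 34.
        34 is a leaf — visit 34.
      At 19: no right child.
  At 29: go right to 16.
    Visit 16.
    At 16: go left to 33.
      33 is a leaf — visit 33.
    At 16: go right to 6.
      Visit 6.
      At 6: no left child.
      At 6: go right to 36.
        Visit 36.
        At 36: go left to 28.
          Visit 28.
          At 28: no left child.
          At 28: go right to 20.
            20 is a leaf — visit 20.
        At 36: go right to 13.
          13 is a leaf — visit 13.
At 2: go right to 32.
  Visit 32.
  At 32: go left to 23.
    23 is a leaf — visit 23.
  At 32: go right to 22.
    22 is a leaf — visit 22.
Full pre-order sequence: 2, 29, 26, 19, 34, 16, 33, 6, 36, 28, 20, 13, 32, 23, 22.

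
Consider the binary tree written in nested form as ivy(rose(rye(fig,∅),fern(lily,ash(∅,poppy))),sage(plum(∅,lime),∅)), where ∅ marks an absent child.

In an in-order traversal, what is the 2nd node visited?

rye

In-order visits the left subtree, then the node, then the right subtree.
At ivy: go left to rose.
  At rose: go left to rye.
    At rye: go left to fig.
      fig is a leaf — visit fig.
    Visit rye.
    At rye: no right child.
  Visit rose.
  At rose: go right to fern.
    At fern: go left to lily.
      lily is a leaf — visit lily.
    Visit fern.
    At fern: go right to ash.
      At ash: no left child.
      Visit ash.
      At ash: go right to poppy.
        poppy is a leaf — visit poppy.
Visit ivy.
At ivy: go right to sage.
  At sage: go left to plum.
    At plum: no left child.
    Visit plum.
    At plum: go right to lime.
      lime is a leaf — visit lime.
  Visit sage.
  At sage: no right child.
Full in-order sequence: fig, rye, rose, lily, fern, ash, poppy, ivy, plum, lime, sage.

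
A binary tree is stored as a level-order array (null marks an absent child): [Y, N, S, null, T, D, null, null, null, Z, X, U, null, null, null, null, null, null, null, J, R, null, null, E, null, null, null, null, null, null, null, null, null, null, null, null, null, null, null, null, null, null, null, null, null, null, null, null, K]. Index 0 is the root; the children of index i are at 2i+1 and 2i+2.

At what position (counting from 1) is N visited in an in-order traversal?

In-order visits the left subtree, then the node, then the right subtree.
At Y: go left to N.
  At N: no left child.
  Visit N.
  At N: go right to T.
    At T: go left to Z.
      At Z: go left to J.
        J is a leaf — visit J.
      Visit Z.
      At Z: go right to R.
        R is a leaf — visit R.
    Visit T.
    At T: go right to X.
      X is a leaf — visit X.
Visit Y.
At Y: go right to S.
  At S: go left to D.
    At D: go left to U.
      At U: go left to E.
        At E: no left child.
        Visit E.
        At E: go right to K.
          K is a leaf — visit K.
      Visit U.
      At U: no right child.
    Visit D.
    At D: no right child.
  Visit S.
  At S: no right child.
Full in-order sequence: N, J, Z, R, T, X, Y, E, K, U, D, S.

1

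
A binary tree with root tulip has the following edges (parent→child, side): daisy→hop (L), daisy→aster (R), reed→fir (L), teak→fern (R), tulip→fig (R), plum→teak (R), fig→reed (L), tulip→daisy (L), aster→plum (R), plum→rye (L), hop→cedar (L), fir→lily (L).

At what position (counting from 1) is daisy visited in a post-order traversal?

8

Post-order visits the left subtree, then the right subtree, then the node.
At tulip: go left to daisy.
  At daisy: go left to hop.
    At hop: go left to cedar.
      cedar is a leaf — visit cedar.
    At hop: no right child.
    Visit hop.
  At daisy: go right to aster.
    At aster: no left child.
    At aster: go right to plum.
      At plum: go left to rye.
        rye is a leaf — visit rye.
      At plum: go right to teak.
        At teak: no left child.
        At teak: go right to fern.
          fern is a leaf — visit fern.
        Visit teak.
      Visit plum.
    Visit aster.
  Visit daisy.
At tulip: go right to fig.
  At fig: go left to reed.
    At reed: go left to fir.
      At fir: go left to lily.
        lily is a leaf — visit lily.
      At fir: no right child.
      Visit fir.
    At reed: no right child.
    Visit reed.
  At fig: no right child.
  Visit fig.
Visit tulip.
Full post-order sequence: cedar, hop, rye, fern, teak, plum, aster, daisy, lily, fir, reed, fig, tulip.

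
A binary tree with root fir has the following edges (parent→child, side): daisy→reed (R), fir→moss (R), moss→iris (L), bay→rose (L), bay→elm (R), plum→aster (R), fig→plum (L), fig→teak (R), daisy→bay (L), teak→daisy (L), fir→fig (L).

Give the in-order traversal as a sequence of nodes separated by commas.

In-order visits the left subtree, then the node, then the right subtree.
At fir: go left to fig.
  At fig: go left to plum.
    At plum: no left child.
    Visit plum.
    At plum: go right to aster.
      aster is a leaf — visit aster.
  Visit fig.
  At fig: go right to teak.
    At teak: go left to daisy.
      At daisy: go left to bay.
        At bay: go left to rose.
          rose is a leaf — visit rose.
        Visit bay.
        At bay: go right to elm.
          elm is a leaf — visit elm.
      Visit daisy.
      At daisy: go right to reed.
        reed is a leaf — visit reed.
    Visit teak.
    At teak: no right child.
Visit fir.
At fir: go right to moss.
  At moss: go left to iris.
    iris is a leaf — visit iris.
  Visit moss.
  At moss: no right child.

plum, aster, fig, rose, bay, elm, daisy, reed, teak, fir, iris, moss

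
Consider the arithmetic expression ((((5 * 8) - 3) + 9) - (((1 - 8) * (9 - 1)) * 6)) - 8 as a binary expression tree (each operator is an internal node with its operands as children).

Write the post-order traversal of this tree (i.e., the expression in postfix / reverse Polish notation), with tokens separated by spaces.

5 8 * 3 - 9 + 1 8 - 9 1 - * 6 * - 8 -

Post-order on an expression tree gives postfix notation: for each operator, emit left operand, right operand, then the operator.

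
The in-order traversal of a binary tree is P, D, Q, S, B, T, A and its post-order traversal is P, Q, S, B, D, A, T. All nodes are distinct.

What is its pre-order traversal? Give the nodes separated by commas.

The last element of post-order is the root; it splits in-order into left and right subtrees.
Root T: left subtree has 5 nodes {P, D, Q, S, B}, right has 1 {A}.
  Root D: left subtree has 1 node {P}, right has 3 {Q, S, B}.
    Root B: left subtree has 2 nodes {Q, S}, right has 0 { }.
      Root S: left subtree has 1 node {Q}, right has 0 { }.

T, D, P, B, S, Q, A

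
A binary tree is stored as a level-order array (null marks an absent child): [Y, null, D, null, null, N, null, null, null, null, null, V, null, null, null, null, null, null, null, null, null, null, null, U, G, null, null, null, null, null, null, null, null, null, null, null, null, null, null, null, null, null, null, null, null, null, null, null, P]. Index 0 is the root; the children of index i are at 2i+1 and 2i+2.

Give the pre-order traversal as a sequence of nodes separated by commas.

Y, D, N, V, U, P, G

Pre-order visits the node, then its left subtree, then its right subtree.
Visit Y.
At Y: no left child.
At Y: go right to D.
  Visit D.
  At D: go left to N.
    Visit N.
    At N: go left to V.
      Visit V.
      At V: go left to U.
        Visit U.
        At U: no left child.
        At U: go right to P.
          P is a leaf — visit P.
      At V: go right to G.
        G is a leaf — visit G.
    At N: no right child.
  At D: no right child.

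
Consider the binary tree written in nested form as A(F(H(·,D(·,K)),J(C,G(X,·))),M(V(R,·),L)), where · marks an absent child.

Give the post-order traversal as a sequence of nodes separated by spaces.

Post-order visits the left subtree, then the right subtree, then the node.
At A: go left to F.
  At F: go left to H.
    At H: no left child.
    At H: go right to D.
      At D: no left child.
      At D: go right to K.
        K is a leaf — visit K.
      Visit D.
    Visit H.
  At F: go right to J.
    At J: go left to C.
      C is a leaf — visit C.
    At J: go right to G.
      At G: go left to X.
        X is a leaf — visit X.
      At G: no right child.
      Visit G.
    Visit J.
  Visit F.
At A: go right to M.
  At M: go left to V.
    At V: go left to R.
      R is a leaf — visit R.
    At V: no right child.
    Visit V.
  At M: go right to L.
    L is a leaf — visit L.
  Visit M.
Visit A.

K D H C X G J F R V L M A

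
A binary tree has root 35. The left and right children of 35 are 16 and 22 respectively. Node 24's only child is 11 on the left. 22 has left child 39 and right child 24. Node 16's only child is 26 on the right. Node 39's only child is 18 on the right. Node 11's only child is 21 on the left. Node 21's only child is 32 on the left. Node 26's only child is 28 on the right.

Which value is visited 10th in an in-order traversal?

In-order visits the left subtree, then the node, then the right subtree.
At 35: go left to 16.
  At 16: no left child.
  Visit 16.
  At 16: go right to 26.
    At 26: no left child.
    Visit 26.
    At 26: go right to 28.
      28 is a leaf — visit 28.
Visit 35.
At 35: go right to 22.
  At 22: go left to 39.
    At 39: no left child.
    Visit 39.
    At 39: go right to 18.
      18 is a leaf — visit 18.
  Visit 22.
  At 22: go right to 24.
    At 24: go left to 11.
      At 11: go left to 21.
        At 21: go left to 32.
          32 is a leaf — visit 32.
        Visit 21.
        At 21: no right child.
      Visit 11.
      At 11: no right child.
    Visit 24.
    At 24: no right child.
Full in-order sequence: 16, 26, 28, 35, 39, 18, 22, 32, 21, 11, 24.

11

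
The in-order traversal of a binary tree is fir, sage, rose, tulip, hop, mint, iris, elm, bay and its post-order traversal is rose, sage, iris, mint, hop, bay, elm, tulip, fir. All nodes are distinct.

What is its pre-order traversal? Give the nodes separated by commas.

fir, tulip, sage, rose, elm, hop, mint, iris, bay

The last element of post-order is the root; it splits in-order into left and right subtrees.
Root fir: left subtree has 0 nodes { }, right has 8 {sage, rose, tulip, hop, mint, iris, elm, bay}.
  Root tulip: left subtree has 2 nodes {sage, rose}, right has 5 {hop, mint, iris, elm, bay}.
    Root sage: left subtree has 0 nodes { }, right has 1 {rose}.
    Root elm: left subtree has 3 nodes {hop, mint, iris}, right has 1 {bay}.
      Root hop: left subtree has 0 nodes { }, right has 2 {mint, iris}.
        Root mint: left subtree has 0 nodes { }, right has 1 {iris}.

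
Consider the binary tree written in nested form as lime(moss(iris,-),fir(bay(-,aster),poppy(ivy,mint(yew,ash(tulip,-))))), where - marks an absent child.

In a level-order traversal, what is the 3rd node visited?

Level-order visits nodes level by level from the root, left to right within each level.
Level 0: lime
Level 1: moss, fir
Level 2: iris, bay, poppy
Level 3: aster, ivy, mint
Level 4: yew, ash
Level 5: tulip
Full level-order sequence: lime, moss, fir, iris, bay, poppy, aster, ivy, mint, yew, ash, tulip.

fir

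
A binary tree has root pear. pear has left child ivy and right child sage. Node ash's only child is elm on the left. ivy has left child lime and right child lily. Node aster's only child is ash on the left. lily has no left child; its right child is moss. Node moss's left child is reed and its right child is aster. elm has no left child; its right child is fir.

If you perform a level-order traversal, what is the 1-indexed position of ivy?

Level-order visits nodes level by level from the root, left to right within each level.
Level 0: pear
Level 1: ivy, sage
Level 2: lime, lily
Level 3: moss
Level 4: reed, aster
Level 5: ash
Level 6: elm
Level 7: fir
Full level-order sequence: pear, ivy, sage, lime, lily, moss, reed, aster, ash, elm, fir.

2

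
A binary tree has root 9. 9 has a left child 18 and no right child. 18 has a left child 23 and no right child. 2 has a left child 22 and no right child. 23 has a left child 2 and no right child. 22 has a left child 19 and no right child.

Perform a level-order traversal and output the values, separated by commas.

Level-order visits nodes level by level from the root, left to right within each level.
Level 0: 9
Level 1: 18
Level 2: 23
Level 3: 2
Level 4: 22
Level 5: 19

9, 18, 23, 2, 22, 19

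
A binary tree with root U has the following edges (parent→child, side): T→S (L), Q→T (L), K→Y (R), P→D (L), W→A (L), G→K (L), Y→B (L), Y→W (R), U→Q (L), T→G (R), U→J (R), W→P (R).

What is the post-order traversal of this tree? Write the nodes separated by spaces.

Post-order visits the left subtree, then the right subtree, then the node.
At U: go left to Q.
  At Q: go left to T.
    At T: go left to S.
      S is a leaf — visit S.
    At T: go right to G.
      At G: go left to K.
        At K: no left child.
        At K: go right to Y.
          At Y: go left to B.
            B is a leaf — visit B.
          At Y: go right to W.
            At W: go left to A.
              A is a leaf — visit A.
            At W: go right to P.
              At P: go left to D.
                D is a leaf — visit D.
              At P: no right child.
              Visit P.
            Visit W.
          Visit Y.
        Visit K.
      At G: no right child.
      Visit G.
    Visit T.
  At Q: no right child.
  Visit Q.
At U: go right to J.
  J is a leaf — visit J.
Visit U.

S B A D P W Y K G T Q J U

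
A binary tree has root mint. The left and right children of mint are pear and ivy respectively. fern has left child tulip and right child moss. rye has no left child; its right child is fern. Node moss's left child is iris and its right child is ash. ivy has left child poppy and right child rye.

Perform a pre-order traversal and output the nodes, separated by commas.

mint, pear, ivy, poppy, rye, fern, tulip, moss, iris, ash

Pre-order visits the node, then its left subtree, then its right subtree.
Visit mint.
At mint: go left to pear.
  pear is a leaf — visit pear.
At mint: go right to ivy.
  Visit ivy.
  At ivy: go left to poppy.
    poppy is a leaf — visit poppy.
  At ivy: go right to rye.
    Visit rye.
    At rye: no left child.
    At rye: go right to fern.
      Visit fern.
      At fern: go left to tulip.
        tulip is a leaf — visit tulip.
      At fern: go right to moss.
        Visit moss.
        At moss: go left to iris.
          iris is a leaf — visit iris.
        At moss: go right to ash.
          ash is a leaf — visit ash.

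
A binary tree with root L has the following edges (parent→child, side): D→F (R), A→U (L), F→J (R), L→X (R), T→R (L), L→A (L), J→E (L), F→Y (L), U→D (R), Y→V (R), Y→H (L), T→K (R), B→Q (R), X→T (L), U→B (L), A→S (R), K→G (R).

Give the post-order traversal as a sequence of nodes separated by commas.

Post-order visits the left subtree, then the right subtree, then the node.
At L: go left to A.
  At A: go left to U.
    At U: go left to B.
      At B: no left child.
      At B: go right to Q.
        Q is a leaf — visit Q.
      Visit B.
    At U: go right to D.
      At D: no left child.
      At D: go right to F.
        At F: go left to Y.
          At Y: go left to H.
            H is a leaf — visit H.
          At Y: go right to V.
            V is a leaf — visit V.
          Visit Y.
        At F: go right to J.
          At J: go left to E.
            E is a leaf — visit E.
          At J: no right child.
          Visit J.
        Visit F.
      Visit D.
    Visit U.
  At A: go right to S.
    S is a leaf — visit S.
  Visit A.
At L: go right to X.
  At X: go left to T.
    At T: go left to R.
      R is a leaf — visit R.
    At T: go right to K.
      At K: no left child.
      At K: go right to G.
        G is a leaf — visit G.
      Visit K.
    Visit T.
  At X: no right child.
  Visit X.
Visit L.

Q, B, H, V, Y, E, J, F, D, U, S, A, R, G, K, T, X, L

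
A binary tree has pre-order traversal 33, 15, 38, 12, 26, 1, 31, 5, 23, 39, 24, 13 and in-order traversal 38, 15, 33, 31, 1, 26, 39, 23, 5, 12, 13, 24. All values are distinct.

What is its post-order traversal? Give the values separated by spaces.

The first element of pre-order is the root; it splits in-order into left and right subtrees.
Root 33: left subtree has 2 nodes {38, 15}, right has 9 {31, 1, 26, 39, 23, 5, 12, 13, 24}.
  Root 15: left subtree has 1 node {38}, right has 0 { }.
  Root 12: left subtree has 6 nodes {31, 1, 26, 39, 23, 5}, right has 2 {13, 24}.
    Root 26: left subtree has 2 nodes {31, 1}, right has 3 {39, 23, 5}.
      Root 1: left subtree has 1 node {31}, right has 0 { }.
      Root 5: left subtree has 2 nodes {39, 23}, right has 0 { }.
        Root 23: left subtree has 1 node {39}, right has 0 { }.
    Root 24: left subtree has 1 node {13}, right has 0 { }.

38 15 31 1 39 23 5 26 13 24 12 33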